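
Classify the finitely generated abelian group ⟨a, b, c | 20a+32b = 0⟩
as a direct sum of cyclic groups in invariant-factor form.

rank_ℚ(R)=1; free=3−1=2
SNF(R) diag = [4] → torsion [4]

Answer: M ≅ ℤ^2 ⊕ ℤ/4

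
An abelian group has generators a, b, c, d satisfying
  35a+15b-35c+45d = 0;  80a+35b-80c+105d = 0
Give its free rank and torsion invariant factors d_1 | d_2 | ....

rank_ℚ(R)=2; free=4−2=2
SNF(R) diag = [5, 5] → torsion [5, 5]

Answer: M ≅ ℤ^2 ⊕ ℤ/5 ⊕ ℤ/5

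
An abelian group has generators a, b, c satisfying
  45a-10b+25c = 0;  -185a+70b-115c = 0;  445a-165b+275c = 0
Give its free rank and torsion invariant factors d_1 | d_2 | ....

Answer: M ≅ ℤ/5 ⊕ ℤ/5 ⊕ ℤ/10

Derivation:
rank_ℚ(R)=3; free=3−3=0
SNF(R) diag = [5, 5, 10] → torsion [5, 5, 10]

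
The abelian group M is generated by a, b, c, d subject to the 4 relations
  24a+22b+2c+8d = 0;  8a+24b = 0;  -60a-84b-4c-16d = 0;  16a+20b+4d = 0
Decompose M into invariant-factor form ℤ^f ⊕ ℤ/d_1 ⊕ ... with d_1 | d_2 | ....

rank_ℚ(R)=4; free=4−4=0
SNF(R) diag = [2, 4, 4, 8] → torsion [2, 4, 4, 8]

Answer: M ≅ ℤ/2 ⊕ ℤ/4 ⊕ ℤ/4 ⊕ ℤ/8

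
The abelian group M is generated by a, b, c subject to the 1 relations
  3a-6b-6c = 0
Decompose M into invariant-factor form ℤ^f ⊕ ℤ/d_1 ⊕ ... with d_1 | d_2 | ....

Answer: M ≅ ℤ^2 ⊕ ℤ/3

Derivation:
rank_ℚ(R)=1; free=3−1=2
SNF(R) diag = [3] → torsion [3]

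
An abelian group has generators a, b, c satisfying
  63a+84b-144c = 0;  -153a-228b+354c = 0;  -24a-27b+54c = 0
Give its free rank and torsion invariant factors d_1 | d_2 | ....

rank_ℚ(R)=3; free=3−3=0
SNF(R) diag = [3, 3, 6] → torsion [3, 3, 6]

Answer: M ≅ ℤ/3 ⊕ ℤ/3 ⊕ ℤ/6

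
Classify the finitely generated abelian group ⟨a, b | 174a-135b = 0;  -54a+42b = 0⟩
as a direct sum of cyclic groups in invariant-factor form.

rank_ℚ(R)=2; free=2−2=0
SNF(R) diag = [3, 6] → torsion [3, 6]

Answer: M ≅ ℤ/3 ⊕ ℤ/6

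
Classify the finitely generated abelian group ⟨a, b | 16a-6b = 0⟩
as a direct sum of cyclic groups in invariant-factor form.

rank_ℚ(R)=1; free=2−1=1
SNF(R) diag = [2] → torsion [2]

Answer: M ≅ ℤ^1 ⊕ ℤ/2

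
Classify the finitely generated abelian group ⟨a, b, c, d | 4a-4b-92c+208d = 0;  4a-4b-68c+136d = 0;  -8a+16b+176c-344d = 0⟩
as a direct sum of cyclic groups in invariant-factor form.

rank_ℚ(R)=3; free=4−3=1
SNF(R) diag = [4, 8, 24] → torsion [4, 8, 24]

Answer: M ≅ ℤ^1 ⊕ ℤ/4 ⊕ ℤ/8 ⊕ ℤ/24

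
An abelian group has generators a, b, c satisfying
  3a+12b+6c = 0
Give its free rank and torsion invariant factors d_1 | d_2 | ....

Answer: M ≅ ℤ^2 ⊕ ℤ/3

Derivation:
rank_ℚ(R)=1; free=3−1=2
SNF(R) diag = [3] → torsion [3]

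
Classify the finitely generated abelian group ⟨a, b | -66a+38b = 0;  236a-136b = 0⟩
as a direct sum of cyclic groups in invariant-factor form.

Answer: M ≅ ℤ/2 ⊕ ℤ/4

Derivation:
rank_ℚ(R)=2; free=2−2=0
SNF(R) diag = [2, 4] → torsion [2, 4]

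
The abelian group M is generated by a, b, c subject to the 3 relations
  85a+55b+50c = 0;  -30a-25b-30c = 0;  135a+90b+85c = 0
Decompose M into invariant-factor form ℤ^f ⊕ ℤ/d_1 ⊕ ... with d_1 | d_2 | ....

Answer: M ≅ ℤ/5 ⊕ ℤ/5 ⊕ ℤ/5

Derivation:
rank_ℚ(R)=3; free=3−3=0
SNF(R) diag = [5, 5, 5] → torsion [5, 5, 5]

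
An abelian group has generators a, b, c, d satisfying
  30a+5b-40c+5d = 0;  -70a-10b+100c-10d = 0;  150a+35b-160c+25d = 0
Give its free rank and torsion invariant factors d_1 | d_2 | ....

Answer: M ≅ ℤ^1 ⊕ ℤ/5 ⊕ ℤ/10 ⊕ ℤ/10

Derivation:
rank_ℚ(R)=3; free=4−3=1
SNF(R) diag = [5, 10, 10] → torsion [5, 10, 10]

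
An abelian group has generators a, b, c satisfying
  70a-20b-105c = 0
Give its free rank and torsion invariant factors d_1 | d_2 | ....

rank_ℚ(R)=1; free=3−1=2
SNF(R) diag = [5] → torsion [5]

Answer: M ≅ ℤ^2 ⊕ ℤ/5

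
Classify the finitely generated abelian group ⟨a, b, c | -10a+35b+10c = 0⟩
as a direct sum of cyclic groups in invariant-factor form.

Answer: M ≅ ℤ^2 ⊕ ℤ/5

Derivation:
rank_ℚ(R)=1; free=3−1=2
SNF(R) diag = [5] → torsion [5]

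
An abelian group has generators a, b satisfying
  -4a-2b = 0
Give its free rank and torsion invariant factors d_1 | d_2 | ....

rank_ℚ(R)=1; free=2−1=1
SNF(R) diag = [2] → torsion [2]

Answer: M ≅ ℤ^1 ⊕ ℤ/2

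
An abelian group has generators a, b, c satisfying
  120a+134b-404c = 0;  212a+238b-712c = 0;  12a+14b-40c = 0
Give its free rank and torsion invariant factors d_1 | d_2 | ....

Answer: M ≅ ℤ/2 ⊕ ℤ/4 ⊕ ℤ/8

Derivation:
rank_ℚ(R)=3; free=3−3=0
SNF(R) diag = [2, 4, 8] → torsion [2, 4, 8]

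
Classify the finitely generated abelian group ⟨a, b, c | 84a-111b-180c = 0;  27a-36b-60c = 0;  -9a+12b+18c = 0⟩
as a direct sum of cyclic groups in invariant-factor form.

Answer: M ≅ ℤ/3 ⊕ ℤ/3 ⊕ ℤ/6

Derivation:
rank_ℚ(R)=3; free=3−3=0
SNF(R) diag = [3, 3, 6] → torsion [3, 3, 6]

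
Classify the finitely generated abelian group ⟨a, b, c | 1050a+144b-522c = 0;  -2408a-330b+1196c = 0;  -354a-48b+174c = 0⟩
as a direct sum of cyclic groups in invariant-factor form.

rank_ℚ(R)=3; free=3−3=0
SNF(R) diag = [2, 6, 12] → torsion [2, 6, 12]

Answer: M ≅ ℤ/2 ⊕ ℤ/6 ⊕ ℤ/12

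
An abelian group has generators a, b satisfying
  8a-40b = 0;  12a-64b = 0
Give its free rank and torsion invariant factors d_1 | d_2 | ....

Answer: M ≅ ℤ/4 ⊕ ℤ/8

Derivation:
rank_ℚ(R)=2; free=2−2=0
SNF(R) diag = [4, 8] → torsion [4, 8]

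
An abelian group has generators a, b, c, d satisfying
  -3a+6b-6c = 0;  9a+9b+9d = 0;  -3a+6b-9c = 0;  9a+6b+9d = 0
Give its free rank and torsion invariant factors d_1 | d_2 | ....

Answer: M ≅ ℤ/3 ⊕ ℤ/3 ⊕ ℤ/3 ⊕ ℤ/9

Derivation:
rank_ℚ(R)=4; free=4−4=0
SNF(R) diag = [3, 3, 3, 9] → torsion [3, 3, 3, 9]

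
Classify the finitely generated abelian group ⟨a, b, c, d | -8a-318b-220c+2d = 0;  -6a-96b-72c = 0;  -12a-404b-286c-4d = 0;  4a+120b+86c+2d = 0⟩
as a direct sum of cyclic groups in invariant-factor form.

rank_ℚ(R)=4; free=4−4=0
SNF(R) diag = [2, 2, 6, 18] → torsion [2, 2, 6, 18]

Answer: M ≅ ℤ/2 ⊕ ℤ/2 ⊕ ℤ/6 ⊕ ℤ/18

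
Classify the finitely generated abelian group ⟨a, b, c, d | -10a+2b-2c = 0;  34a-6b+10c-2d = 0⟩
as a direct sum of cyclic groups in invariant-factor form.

rank_ℚ(R)=2; free=4−2=2
SNF(R) diag = [2, 2] → torsion [2, 2]

Answer: M ≅ ℤ^2 ⊕ ℤ/2 ⊕ ℤ/2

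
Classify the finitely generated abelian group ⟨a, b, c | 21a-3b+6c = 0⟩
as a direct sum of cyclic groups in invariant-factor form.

rank_ℚ(R)=1; free=3−1=2
SNF(R) diag = [3] → torsion [3]

Answer: M ≅ ℤ^2 ⊕ ℤ/3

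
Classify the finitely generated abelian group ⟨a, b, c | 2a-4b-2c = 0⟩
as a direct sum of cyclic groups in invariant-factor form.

Answer: M ≅ ℤ^2 ⊕ ℤ/2

Derivation:
rank_ℚ(R)=1; free=3−1=2
SNF(R) diag = [2] → torsion [2]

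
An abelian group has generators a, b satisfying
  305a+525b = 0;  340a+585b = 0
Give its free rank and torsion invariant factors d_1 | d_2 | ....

Answer: M ≅ ℤ/5 ⊕ ℤ/15

Derivation:
rank_ℚ(R)=2; free=2−2=0
SNF(R) diag = [5, 15] → torsion [5, 15]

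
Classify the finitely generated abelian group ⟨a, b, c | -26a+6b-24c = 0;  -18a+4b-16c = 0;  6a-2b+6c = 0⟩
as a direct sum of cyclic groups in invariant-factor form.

rank_ℚ(R)=3; free=3−3=0
SNF(R) diag = [2, 2, 2] → torsion [2, 2, 2]

Answer: M ≅ ℤ/2 ⊕ ℤ/2 ⊕ ℤ/2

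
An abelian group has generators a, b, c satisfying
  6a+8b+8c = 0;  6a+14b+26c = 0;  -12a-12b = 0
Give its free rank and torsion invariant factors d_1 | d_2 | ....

rank_ℚ(R)=3; free=3−3=0
SNF(R) diag = [2, 6, 12] → torsion [2, 6, 12]

Answer: M ≅ ℤ/2 ⊕ ℤ/6 ⊕ ℤ/12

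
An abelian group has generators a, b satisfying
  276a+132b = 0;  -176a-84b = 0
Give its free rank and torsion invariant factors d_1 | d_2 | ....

Answer: M ≅ ℤ/4 ⊕ ℤ/12

Derivation:
rank_ℚ(R)=2; free=2−2=0
SNF(R) diag = [4, 12] → torsion [4, 12]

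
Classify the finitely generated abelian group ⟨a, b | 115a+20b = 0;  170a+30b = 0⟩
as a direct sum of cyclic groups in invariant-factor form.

Answer: M ≅ ℤ/5 ⊕ ℤ/10

Derivation:
rank_ℚ(R)=2; free=2−2=0
SNF(R) diag = [5, 10] → torsion [5, 10]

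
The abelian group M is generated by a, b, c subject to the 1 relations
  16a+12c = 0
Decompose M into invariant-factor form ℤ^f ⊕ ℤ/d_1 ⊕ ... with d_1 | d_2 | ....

rank_ℚ(R)=1; free=3−1=2
SNF(R) diag = [4] → torsion [4]

Answer: M ≅ ℤ^2 ⊕ ℤ/4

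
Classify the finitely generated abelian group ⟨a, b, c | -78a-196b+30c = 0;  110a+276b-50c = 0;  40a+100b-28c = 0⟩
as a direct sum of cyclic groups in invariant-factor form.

Answer: M ≅ ℤ/2 ⊕ ℤ/4 ⊕ ℤ/12

Derivation:
rank_ℚ(R)=3; free=3−3=0
SNF(R) diag = [2, 4, 12] → torsion [2, 4, 12]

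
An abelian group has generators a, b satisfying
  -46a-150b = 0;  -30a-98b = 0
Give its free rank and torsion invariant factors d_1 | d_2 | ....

rank_ℚ(R)=2; free=2−2=0
SNF(R) diag = [2, 4] → torsion [2, 4]

Answer: M ≅ ℤ/2 ⊕ ℤ/4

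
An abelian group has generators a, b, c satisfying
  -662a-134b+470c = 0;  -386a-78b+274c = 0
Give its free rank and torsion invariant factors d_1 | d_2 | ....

rank_ℚ(R)=2; free=3−2=1
SNF(R) diag = [2, 4] → torsion [2, 4]

Answer: M ≅ ℤ^1 ⊕ ℤ/2 ⊕ ℤ/4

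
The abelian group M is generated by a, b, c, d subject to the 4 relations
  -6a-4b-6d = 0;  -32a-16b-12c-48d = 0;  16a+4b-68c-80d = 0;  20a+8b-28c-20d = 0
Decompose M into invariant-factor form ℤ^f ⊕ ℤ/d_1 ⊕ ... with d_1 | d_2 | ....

Answer: M ≅ ℤ/2 ⊕ ℤ/4 ⊕ ℤ/4 ⊕ ℤ/8

Derivation:
rank_ℚ(R)=4; free=4−4=0
SNF(R) diag = [2, 4, 4, 8] → torsion [2, 4, 4, 8]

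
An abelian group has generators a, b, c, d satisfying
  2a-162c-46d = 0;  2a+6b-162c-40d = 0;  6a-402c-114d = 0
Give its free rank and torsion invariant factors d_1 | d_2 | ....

rank_ℚ(R)=3; free=4−3=1
SNF(R) diag = [2, 6, 12] → torsion [2, 6, 12]

Answer: M ≅ ℤ^1 ⊕ ℤ/2 ⊕ ℤ/6 ⊕ ℤ/12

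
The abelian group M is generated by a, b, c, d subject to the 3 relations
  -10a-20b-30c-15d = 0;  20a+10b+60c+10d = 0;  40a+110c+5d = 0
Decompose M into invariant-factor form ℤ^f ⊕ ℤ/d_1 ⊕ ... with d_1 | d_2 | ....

rank_ℚ(R)=3; free=4−3=1
SNF(R) diag = [5, 10, 10] → torsion [5, 10, 10]

Answer: M ≅ ℤ^1 ⊕ ℤ/5 ⊕ ℤ/10 ⊕ ℤ/10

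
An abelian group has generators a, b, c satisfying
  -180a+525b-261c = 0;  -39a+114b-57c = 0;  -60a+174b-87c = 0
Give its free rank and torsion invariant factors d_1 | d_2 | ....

Answer: M ≅ ℤ/3 ⊕ ℤ/3 ⊕ ℤ/9

Derivation:
rank_ℚ(R)=3; free=3−3=0
SNF(R) diag = [3, 3, 9] → torsion [3, 3, 9]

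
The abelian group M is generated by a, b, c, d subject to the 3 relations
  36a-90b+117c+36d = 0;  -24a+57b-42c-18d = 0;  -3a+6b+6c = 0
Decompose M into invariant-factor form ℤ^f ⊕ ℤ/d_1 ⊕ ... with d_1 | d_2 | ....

rank_ℚ(R)=3; free=4−3=1
SNF(R) diag = [3, 9, 9] → torsion [3, 9, 9]

Answer: M ≅ ℤ^1 ⊕ ℤ/3 ⊕ ℤ/9 ⊕ ℤ/9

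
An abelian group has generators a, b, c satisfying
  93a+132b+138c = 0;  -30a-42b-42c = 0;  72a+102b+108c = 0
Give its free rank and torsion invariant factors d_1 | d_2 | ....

rank_ℚ(R)=3; free=3−3=0
SNF(R) diag = [3, 6, 6] → torsion [3, 6, 6]

Answer: M ≅ ℤ/3 ⊕ ℤ/6 ⊕ ℤ/6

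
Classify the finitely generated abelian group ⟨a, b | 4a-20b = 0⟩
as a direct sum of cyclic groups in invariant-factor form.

Answer: M ≅ ℤ^1 ⊕ ℤ/4

Derivation:
rank_ℚ(R)=1; free=2−1=1
SNF(R) diag = [4] → torsion [4]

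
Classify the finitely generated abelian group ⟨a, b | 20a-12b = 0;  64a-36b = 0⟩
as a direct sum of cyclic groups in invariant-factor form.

rank_ℚ(R)=2; free=2−2=0
SNF(R) diag = [4, 12] → torsion [4, 12]

Answer: M ≅ ℤ/4 ⊕ ℤ/12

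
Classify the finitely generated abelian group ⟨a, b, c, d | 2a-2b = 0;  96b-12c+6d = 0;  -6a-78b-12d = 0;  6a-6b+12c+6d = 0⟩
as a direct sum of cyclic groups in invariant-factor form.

Answer: M ≅ ℤ/2 ⊕ ℤ/6 ⊕ ℤ/12 ⊕ ℤ/24

Derivation:
rank_ℚ(R)=4; free=4−4=0
SNF(R) diag = [2, 6, 12, 24] → torsion [2, 6, 12, 24]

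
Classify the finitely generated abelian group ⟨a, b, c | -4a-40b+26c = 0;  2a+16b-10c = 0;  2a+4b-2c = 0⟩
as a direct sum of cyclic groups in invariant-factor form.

Answer: M ≅ ℤ/2 ⊕ ℤ/2 ⊕ ℤ/4

Derivation:
rank_ℚ(R)=3; free=3−3=0
SNF(R) diag = [2, 2, 4] → torsion [2, 2, 4]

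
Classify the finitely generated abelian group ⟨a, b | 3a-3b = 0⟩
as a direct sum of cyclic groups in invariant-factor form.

rank_ℚ(R)=1; free=2−1=1
SNF(R) diag = [3] → torsion [3]

Answer: M ≅ ℤ^1 ⊕ ℤ/3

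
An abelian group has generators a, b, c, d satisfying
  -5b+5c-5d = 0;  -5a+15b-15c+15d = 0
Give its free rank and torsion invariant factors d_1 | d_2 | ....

Answer: M ≅ ℤ^2 ⊕ ℤ/5 ⊕ ℤ/5

Derivation:
rank_ℚ(R)=2; free=4−2=2
SNF(R) diag = [5, 5] → torsion [5, 5]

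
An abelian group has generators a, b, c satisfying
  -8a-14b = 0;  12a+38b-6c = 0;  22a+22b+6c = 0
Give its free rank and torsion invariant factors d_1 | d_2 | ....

rank_ℚ(R)=3; free=3−3=0
SNF(R) diag = [2, 2, 6] → torsion [2, 2, 6]

Answer: M ≅ ℤ/2 ⊕ ℤ/2 ⊕ ℤ/6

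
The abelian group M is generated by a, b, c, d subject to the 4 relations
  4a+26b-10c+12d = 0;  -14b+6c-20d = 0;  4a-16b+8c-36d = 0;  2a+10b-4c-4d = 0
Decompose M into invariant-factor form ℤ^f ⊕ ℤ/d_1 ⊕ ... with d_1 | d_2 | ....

Answer: M ≅ ℤ/2 ⊕ ℤ/2 ⊕ ℤ/4 ⊕ ℤ/12

Derivation:
rank_ℚ(R)=4; free=4−4=0
SNF(R) diag = [2, 2, 4, 12] → torsion [2, 2, 4, 12]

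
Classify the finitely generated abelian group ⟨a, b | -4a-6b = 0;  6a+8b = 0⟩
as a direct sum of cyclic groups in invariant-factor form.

Answer: M ≅ ℤ/2 ⊕ ℤ/2

Derivation:
rank_ℚ(R)=2; free=2−2=0
SNF(R) diag = [2, 2] → torsion [2, 2]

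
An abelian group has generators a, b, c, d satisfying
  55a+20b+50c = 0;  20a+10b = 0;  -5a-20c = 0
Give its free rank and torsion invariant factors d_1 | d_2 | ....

Answer: M ≅ ℤ^1 ⊕ ℤ/5 ⊕ ℤ/10 ⊕ ℤ/10

Derivation:
rank_ℚ(R)=3; free=4−3=1
SNF(R) diag = [5, 10, 10] → torsion [5, 10, 10]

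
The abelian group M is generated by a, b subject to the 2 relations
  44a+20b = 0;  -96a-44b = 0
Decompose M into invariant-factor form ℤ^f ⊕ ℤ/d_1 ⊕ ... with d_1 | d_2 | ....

Answer: M ≅ ℤ/4 ⊕ ℤ/4

Derivation:
rank_ℚ(R)=2; free=2−2=0
SNF(R) diag = [4, 4] → torsion [4, 4]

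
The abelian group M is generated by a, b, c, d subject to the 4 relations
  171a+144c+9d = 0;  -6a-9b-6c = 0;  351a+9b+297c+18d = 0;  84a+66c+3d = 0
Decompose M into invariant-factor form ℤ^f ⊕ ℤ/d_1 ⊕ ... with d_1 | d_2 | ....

Answer: M ≅ ℤ/3 ⊕ ℤ/3 ⊕ ℤ/9 ⊕ ℤ/27

Derivation:
rank_ℚ(R)=4; free=4−4=0
SNF(R) diag = [3, 3, 9, 27] → torsion [3, 3, 9, 27]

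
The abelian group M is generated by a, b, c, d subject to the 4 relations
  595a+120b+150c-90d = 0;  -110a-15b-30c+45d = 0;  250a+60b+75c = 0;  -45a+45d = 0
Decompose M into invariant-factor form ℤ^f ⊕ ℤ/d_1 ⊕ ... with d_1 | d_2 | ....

rank_ℚ(R)=4; free=4−4=0
SNF(R) diag = [5, 15, 45, 45] → torsion [5, 15, 45, 45]

Answer: M ≅ ℤ/5 ⊕ ℤ/15 ⊕ ℤ/45 ⊕ ℤ/45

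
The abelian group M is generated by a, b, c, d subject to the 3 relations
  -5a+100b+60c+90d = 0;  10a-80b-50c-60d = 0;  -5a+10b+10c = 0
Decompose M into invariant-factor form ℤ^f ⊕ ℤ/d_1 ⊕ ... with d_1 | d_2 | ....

rank_ℚ(R)=3; free=4−3=1
SNF(R) diag = [5, 10, 30] → torsion [5, 10, 30]

Answer: M ≅ ℤ^1 ⊕ ℤ/5 ⊕ ℤ/10 ⊕ ℤ/30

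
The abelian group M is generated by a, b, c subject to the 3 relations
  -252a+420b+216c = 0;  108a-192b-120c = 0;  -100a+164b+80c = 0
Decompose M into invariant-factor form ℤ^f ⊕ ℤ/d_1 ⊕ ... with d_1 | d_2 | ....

Answer: M ≅ ℤ/4 ⊕ ℤ/12 ⊕ ℤ/24

Derivation:
rank_ℚ(R)=3; free=3−3=0
SNF(R) diag = [4, 12, 24] → torsion [4, 12, 24]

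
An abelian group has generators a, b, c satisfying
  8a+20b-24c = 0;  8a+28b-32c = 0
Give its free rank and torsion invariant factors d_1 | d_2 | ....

rank_ℚ(R)=2; free=3−2=1
SNF(R) diag = [4, 8] → torsion [4, 8]

Answer: M ≅ ℤ^1 ⊕ ℤ/4 ⊕ ℤ/8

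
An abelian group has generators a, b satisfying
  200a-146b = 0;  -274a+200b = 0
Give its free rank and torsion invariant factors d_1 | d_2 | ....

rank_ℚ(R)=2; free=2−2=0
SNF(R) diag = [2, 2] → torsion [2, 2]

Answer: M ≅ ℤ/2 ⊕ ℤ/2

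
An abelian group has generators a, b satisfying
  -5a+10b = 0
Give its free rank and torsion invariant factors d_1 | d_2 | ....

Answer: M ≅ ℤ^1 ⊕ ℤ/5

Derivation:
rank_ℚ(R)=1; free=2−1=1
SNF(R) diag = [5] → torsion [5]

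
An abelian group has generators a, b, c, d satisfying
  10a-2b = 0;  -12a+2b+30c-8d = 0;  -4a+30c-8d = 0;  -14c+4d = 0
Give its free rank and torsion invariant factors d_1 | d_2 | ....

rank_ℚ(R)=4; free=4−4=0
SNF(R) diag = [2, 2, 2, 4] → torsion [2, 2, 2, 4]

Answer: M ≅ ℤ/2 ⊕ ℤ/2 ⊕ ℤ/2 ⊕ ℤ/4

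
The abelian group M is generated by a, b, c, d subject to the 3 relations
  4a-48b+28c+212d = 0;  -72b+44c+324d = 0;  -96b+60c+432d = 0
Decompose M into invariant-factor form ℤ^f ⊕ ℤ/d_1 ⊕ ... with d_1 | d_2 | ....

rank_ℚ(R)=3; free=4−3=1
SNF(R) diag = [4, 4, 12] → torsion [4, 4, 12]

Answer: M ≅ ℤ^1 ⊕ ℤ/4 ⊕ ℤ/4 ⊕ ℤ/12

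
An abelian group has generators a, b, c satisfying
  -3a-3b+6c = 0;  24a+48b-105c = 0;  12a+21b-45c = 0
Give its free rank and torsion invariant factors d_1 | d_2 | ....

Answer: M ≅ ℤ/3 ⊕ ℤ/3 ⊕ ℤ/3

Derivation:
rank_ℚ(R)=3; free=3−3=0
SNF(R) diag = [3, 3, 3] → torsion [3, 3, 3]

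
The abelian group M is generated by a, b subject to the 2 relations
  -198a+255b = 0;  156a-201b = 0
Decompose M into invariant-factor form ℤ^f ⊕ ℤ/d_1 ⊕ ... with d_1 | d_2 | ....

rank_ℚ(R)=2; free=2−2=0
SNF(R) diag = [3, 6] → torsion [3, 6]

Answer: M ≅ ℤ/3 ⊕ ℤ/6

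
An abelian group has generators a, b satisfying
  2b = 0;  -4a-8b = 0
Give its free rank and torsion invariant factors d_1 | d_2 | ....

Answer: M ≅ ℤ/2 ⊕ ℤ/4

Derivation:
rank_ℚ(R)=2; free=2−2=0
SNF(R) diag = [2, 4] → torsion [2, 4]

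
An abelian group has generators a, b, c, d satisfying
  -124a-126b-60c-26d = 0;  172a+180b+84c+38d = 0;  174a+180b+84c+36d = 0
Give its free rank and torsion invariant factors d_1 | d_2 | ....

rank_ℚ(R)=3; free=4−3=1
SNF(R) diag = [2, 6, 18] → torsion [2, 6, 18]

Answer: M ≅ ℤ^1 ⊕ ℤ/2 ⊕ ℤ/6 ⊕ ℤ/18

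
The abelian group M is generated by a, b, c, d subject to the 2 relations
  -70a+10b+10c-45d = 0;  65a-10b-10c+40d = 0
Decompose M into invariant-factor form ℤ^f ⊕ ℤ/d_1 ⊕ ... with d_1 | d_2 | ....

Answer: M ≅ ℤ^2 ⊕ ℤ/5 ⊕ ℤ/5

Derivation:
rank_ℚ(R)=2; free=4−2=2
SNF(R) diag = [5, 5] → torsion [5, 5]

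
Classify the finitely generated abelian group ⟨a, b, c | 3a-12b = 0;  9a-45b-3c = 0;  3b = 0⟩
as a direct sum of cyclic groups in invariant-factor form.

rank_ℚ(R)=3; free=3−3=0
SNF(R) diag = [3, 3, 3] → torsion [3, 3, 3]

Answer: M ≅ ℤ/3 ⊕ ℤ/3 ⊕ ℤ/3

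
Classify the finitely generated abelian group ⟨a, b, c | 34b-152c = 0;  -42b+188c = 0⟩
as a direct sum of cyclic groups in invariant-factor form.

Answer: M ≅ ℤ^1 ⊕ ℤ/2 ⊕ ℤ/4

Derivation:
rank_ℚ(R)=2; free=3−2=1
SNF(R) diag = [2, 4] → torsion [2, 4]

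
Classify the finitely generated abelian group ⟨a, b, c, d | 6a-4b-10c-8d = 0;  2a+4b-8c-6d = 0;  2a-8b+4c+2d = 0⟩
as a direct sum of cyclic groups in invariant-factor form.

Answer: M ≅ ℤ^1 ⊕ ℤ/2 ⊕ ℤ/2 ⊕ ℤ/4

Derivation:
rank_ℚ(R)=3; free=4−3=1
SNF(R) diag = [2, 2, 4] → torsion [2, 2, 4]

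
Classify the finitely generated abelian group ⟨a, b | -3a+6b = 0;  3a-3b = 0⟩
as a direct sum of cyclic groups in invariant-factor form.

rank_ℚ(R)=2; free=2−2=0
SNF(R) diag = [3, 3] → torsion [3, 3]

Answer: M ≅ ℤ/3 ⊕ ℤ/3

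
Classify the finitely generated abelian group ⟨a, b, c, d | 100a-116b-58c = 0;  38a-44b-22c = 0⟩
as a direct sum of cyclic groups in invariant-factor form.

Answer: M ≅ ℤ^2 ⊕ ℤ/2 ⊕ ℤ/2

Derivation:
rank_ℚ(R)=2; free=4−2=2
SNF(R) diag = [2, 2] → torsion [2, 2]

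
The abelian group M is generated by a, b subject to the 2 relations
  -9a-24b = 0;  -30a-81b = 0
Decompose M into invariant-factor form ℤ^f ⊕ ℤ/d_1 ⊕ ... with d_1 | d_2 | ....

rank_ℚ(R)=2; free=2−2=0
SNF(R) diag = [3, 3] → torsion [3, 3]

Answer: M ≅ ℤ/3 ⊕ ℤ/3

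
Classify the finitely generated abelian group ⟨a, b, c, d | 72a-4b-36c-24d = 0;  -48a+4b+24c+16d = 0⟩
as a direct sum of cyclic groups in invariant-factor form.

rank_ℚ(R)=2; free=4−2=2
SNF(R) diag = [4, 4] → torsion [4, 4]

Answer: M ≅ ℤ^2 ⊕ ℤ/4 ⊕ ℤ/4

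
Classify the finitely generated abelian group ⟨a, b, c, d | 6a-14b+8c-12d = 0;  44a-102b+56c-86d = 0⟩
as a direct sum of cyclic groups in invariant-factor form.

rank_ℚ(R)=2; free=4−2=2
SNF(R) diag = [2, 2] → torsion [2, 2]

Answer: M ≅ ℤ^2 ⊕ ℤ/2 ⊕ ℤ/2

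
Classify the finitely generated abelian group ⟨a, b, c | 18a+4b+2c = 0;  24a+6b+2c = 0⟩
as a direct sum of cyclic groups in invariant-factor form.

Answer: M ≅ ℤ^1 ⊕ ℤ/2 ⊕ ℤ/2

Derivation:
rank_ℚ(R)=2; free=3−2=1
SNF(R) diag = [2, 2] → torsion [2, 2]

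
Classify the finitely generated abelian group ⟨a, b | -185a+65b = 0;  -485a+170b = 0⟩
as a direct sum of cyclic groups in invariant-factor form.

rank_ℚ(R)=2; free=2−2=0
SNF(R) diag = [5, 15] → torsion [5, 15]

Answer: M ≅ ℤ/5 ⊕ ℤ/15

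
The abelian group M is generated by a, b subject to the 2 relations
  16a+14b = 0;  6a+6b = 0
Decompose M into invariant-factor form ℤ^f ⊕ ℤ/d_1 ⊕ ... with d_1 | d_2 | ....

Answer: M ≅ ℤ/2 ⊕ ℤ/6

Derivation:
rank_ℚ(R)=2; free=2−2=0
SNF(R) diag = [2, 6] → torsion [2, 6]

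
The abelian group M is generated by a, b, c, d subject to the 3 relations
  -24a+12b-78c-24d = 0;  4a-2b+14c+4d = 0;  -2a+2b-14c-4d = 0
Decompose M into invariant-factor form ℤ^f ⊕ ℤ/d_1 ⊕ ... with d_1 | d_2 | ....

Answer: M ≅ ℤ^1 ⊕ ℤ/2 ⊕ ℤ/2 ⊕ ℤ/6

Derivation:
rank_ℚ(R)=3; free=4−3=1
SNF(R) diag = [2, 2, 6] → torsion [2, 2, 6]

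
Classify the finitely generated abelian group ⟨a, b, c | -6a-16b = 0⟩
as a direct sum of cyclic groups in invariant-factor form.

rank_ℚ(R)=1; free=3−1=2
SNF(R) diag = [2] → torsion [2]

Answer: M ≅ ℤ^2 ⊕ ℤ/2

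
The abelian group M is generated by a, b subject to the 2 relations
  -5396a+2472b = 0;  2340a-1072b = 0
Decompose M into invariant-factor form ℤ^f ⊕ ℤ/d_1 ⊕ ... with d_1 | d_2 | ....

rank_ℚ(R)=2; free=2−2=0
SNF(R) diag = [4, 8] → torsion [4, 8]

Answer: M ≅ ℤ/4 ⊕ ℤ/8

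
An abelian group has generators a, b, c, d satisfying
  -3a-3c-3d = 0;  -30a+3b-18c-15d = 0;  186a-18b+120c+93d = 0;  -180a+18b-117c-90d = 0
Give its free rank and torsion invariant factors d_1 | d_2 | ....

rank_ℚ(R)=4; free=4−4=0
SNF(R) diag = [3, 3, 3, 9] → torsion [3, 3, 3, 9]

Answer: M ≅ ℤ/3 ⊕ ℤ/3 ⊕ ℤ/3 ⊕ ℤ/9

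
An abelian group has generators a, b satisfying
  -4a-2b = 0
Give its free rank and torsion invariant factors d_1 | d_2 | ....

Answer: M ≅ ℤ^1 ⊕ ℤ/2

Derivation:
rank_ℚ(R)=1; free=2−1=1
SNF(R) diag = [2] → torsion [2]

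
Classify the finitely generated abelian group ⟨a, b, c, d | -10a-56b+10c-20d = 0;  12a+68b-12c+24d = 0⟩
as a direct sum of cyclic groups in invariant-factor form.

Answer: M ≅ ℤ^2 ⊕ ℤ/2 ⊕ ℤ/4

Derivation:
rank_ℚ(R)=2; free=4−2=2
SNF(R) diag = [2, 4] → torsion [2, 4]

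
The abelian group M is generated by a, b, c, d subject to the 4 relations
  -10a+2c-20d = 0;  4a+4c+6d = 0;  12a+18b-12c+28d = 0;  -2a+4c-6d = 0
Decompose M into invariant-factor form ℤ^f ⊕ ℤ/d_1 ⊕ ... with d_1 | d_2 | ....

Answer: M ≅ ℤ/2 ⊕ ℤ/2 ⊕ ℤ/6 ⊕ ℤ/18

Derivation:
rank_ℚ(R)=4; free=4−4=0
SNF(R) diag = [2, 2, 6, 18] → torsion [2, 2, 6, 18]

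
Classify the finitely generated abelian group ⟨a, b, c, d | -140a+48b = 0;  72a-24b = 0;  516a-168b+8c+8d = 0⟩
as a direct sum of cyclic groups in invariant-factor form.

rank_ℚ(R)=3; free=4−3=1
SNF(R) diag = [4, 8, 24] → torsion [4, 8, 24]

Answer: M ≅ ℤ^1 ⊕ ℤ/4 ⊕ ℤ/8 ⊕ ℤ/24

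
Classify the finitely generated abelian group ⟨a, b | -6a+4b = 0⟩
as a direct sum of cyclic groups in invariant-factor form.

rank_ℚ(R)=1; free=2−1=1
SNF(R) diag = [2] → torsion [2]

Answer: M ≅ ℤ^1 ⊕ ℤ/2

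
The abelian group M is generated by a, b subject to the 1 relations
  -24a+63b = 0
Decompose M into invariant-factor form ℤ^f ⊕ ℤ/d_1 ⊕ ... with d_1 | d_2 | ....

rank_ℚ(R)=1; free=2−1=1
SNF(R) diag = [3] → torsion [3]

Answer: M ≅ ℤ^1 ⊕ ℤ/3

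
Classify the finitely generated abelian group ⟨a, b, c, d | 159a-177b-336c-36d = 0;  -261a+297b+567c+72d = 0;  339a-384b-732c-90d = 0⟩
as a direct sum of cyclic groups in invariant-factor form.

Answer: M ≅ ℤ^1 ⊕ ℤ/3 ⊕ ℤ/9 ⊕ ℤ/9

Derivation:
rank_ℚ(R)=3; free=4−3=1
SNF(R) diag = [3, 9, 9] → torsion [3, 9, 9]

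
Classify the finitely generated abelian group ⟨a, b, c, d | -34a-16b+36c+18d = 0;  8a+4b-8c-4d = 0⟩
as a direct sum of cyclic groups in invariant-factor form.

Answer: M ≅ ℤ^2 ⊕ ℤ/2 ⊕ ℤ/4

Derivation:
rank_ℚ(R)=2; free=4−2=2
SNF(R) diag = [2, 4] → torsion [2, 4]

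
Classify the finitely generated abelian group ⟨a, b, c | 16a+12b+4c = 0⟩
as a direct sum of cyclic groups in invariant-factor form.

Answer: M ≅ ℤ^2 ⊕ ℤ/4

Derivation:
rank_ℚ(R)=1; free=3−1=2
SNF(R) diag = [4] → torsion [4]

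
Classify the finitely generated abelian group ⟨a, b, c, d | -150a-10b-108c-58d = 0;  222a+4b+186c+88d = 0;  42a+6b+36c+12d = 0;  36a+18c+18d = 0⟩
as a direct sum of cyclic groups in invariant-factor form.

Answer: M ≅ ℤ/2 ⊕ ℤ/6 ⊕ ℤ/6 ⊕ ℤ/18

Derivation:
rank_ℚ(R)=4; free=4−4=0
SNF(R) diag = [2, 6, 6, 18] → torsion [2, 6, 6, 18]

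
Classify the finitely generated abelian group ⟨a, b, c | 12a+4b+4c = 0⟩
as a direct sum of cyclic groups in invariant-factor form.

Answer: M ≅ ℤ^2 ⊕ ℤ/4

Derivation:
rank_ℚ(R)=1; free=3−1=2
SNF(R) diag = [4] → torsion [4]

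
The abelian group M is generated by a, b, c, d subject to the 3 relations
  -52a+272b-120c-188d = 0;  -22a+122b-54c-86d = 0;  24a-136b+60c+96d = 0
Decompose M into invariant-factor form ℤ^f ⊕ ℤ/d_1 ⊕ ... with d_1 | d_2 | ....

Answer: M ≅ ℤ^1 ⊕ ℤ/2 ⊕ ℤ/4 ⊕ ℤ/12

Derivation:
rank_ℚ(R)=3; free=4−3=1
SNF(R) diag = [2, 4, 12] → torsion [2, 4, 12]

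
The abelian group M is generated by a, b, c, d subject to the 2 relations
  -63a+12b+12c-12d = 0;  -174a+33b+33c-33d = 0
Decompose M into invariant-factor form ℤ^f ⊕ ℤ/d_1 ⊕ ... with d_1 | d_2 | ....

rank_ℚ(R)=2; free=4−2=2
SNF(R) diag = [3, 3] → torsion [3, 3]

Answer: M ≅ ℤ^2 ⊕ ℤ/3 ⊕ ℤ/3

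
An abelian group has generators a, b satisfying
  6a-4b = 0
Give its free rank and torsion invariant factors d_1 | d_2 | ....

rank_ℚ(R)=1; free=2−1=1
SNF(R) diag = [2] → torsion [2]

Answer: M ≅ ℤ^1 ⊕ ℤ/2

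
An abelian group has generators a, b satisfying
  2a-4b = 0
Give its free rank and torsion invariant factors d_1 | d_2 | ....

rank_ℚ(R)=1; free=2−1=1
SNF(R) diag = [2] → torsion [2]

Answer: M ≅ ℤ^1 ⊕ ℤ/2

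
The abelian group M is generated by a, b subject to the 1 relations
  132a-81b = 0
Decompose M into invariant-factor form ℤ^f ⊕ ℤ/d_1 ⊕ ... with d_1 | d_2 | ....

Answer: M ≅ ℤ^1 ⊕ ℤ/3

Derivation:
rank_ℚ(R)=1; free=2−1=1
SNF(R) diag = [3] → torsion [3]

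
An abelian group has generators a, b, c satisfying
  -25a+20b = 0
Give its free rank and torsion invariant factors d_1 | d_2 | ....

rank_ℚ(R)=1; free=3−1=2
SNF(R) diag = [5] → torsion [5]

Answer: M ≅ ℤ^2 ⊕ ℤ/5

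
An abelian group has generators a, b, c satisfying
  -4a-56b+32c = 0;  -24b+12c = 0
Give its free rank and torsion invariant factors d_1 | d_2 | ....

rank_ℚ(R)=2; free=3−2=1
SNF(R) diag = [4, 12] → torsion [4, 12]

Answer: M ≅ ℤ^1 ⊕ ℤ/4 ⊕ ℤ/12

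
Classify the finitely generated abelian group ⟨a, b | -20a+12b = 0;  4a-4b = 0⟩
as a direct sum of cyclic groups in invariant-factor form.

rank_ℚ(R)=2; free=2−2=0
SNF(R) diag = [4, 8] → torsion [4, 8]

Answer: M ≅ ℤ/4 ⊕ ℤ/8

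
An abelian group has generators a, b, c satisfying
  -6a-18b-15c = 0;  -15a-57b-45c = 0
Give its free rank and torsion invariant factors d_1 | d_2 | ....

rank_ℚ(R)=2; free=3−2=1
SNF(R) diag = [3, 3] → torsion [3, 3]

Answer: M ≅ ℤ^1 ⊕ ℤ/3 ⊕ ℤ/3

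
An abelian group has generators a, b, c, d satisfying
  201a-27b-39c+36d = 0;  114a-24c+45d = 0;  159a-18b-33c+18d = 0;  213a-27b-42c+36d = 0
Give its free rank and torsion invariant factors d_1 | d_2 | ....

rank_ℚ(R)=4; free=4−4=0
SNF(R) diag = [3, 9, 9, 9] → torsion [3, 9, 9, 9]

Answer: M ≅ ℤ/3 ⊕ ℤ/9 ⊕ ℤ/9 ⊕ ℤ/9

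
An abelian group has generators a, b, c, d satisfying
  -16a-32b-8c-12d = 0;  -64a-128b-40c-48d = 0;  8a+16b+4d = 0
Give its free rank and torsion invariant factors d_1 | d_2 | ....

rank_ℚ(R)=3; free=4−3=1
SNF(R) diag = [4, 8, 8] → torsion [4, 8, 8]

Answer: M ≅ ℤ^1 ⊕ ℤ/4 ⊕ ℤ/8 ⊕ ℤ/8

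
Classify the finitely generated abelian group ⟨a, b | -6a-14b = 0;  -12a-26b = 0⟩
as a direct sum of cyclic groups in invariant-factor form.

rank_ℚ(R)=2; free=2−2=0
SNF(R) diag = [2, 6] → torsion [2, 6]

Answer: M ≅ ℤ/2 ⊕ ℤ/6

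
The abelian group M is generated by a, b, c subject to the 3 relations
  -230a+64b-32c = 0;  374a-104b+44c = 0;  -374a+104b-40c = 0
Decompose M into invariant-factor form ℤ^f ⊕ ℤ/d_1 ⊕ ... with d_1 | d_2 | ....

Answer: M ≅ ℤ/2 ⊕ ℤ/4 ⊕ ℤ/8

Derivation:
rank_ℚ(R)=3; free=3−3=0
SNF(R) diag = [2, 4, 8] → torsion [2, 4, 8]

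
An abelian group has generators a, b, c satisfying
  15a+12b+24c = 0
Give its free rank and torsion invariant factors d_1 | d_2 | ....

Answer: M ≅ ℤ^2 ⊕ ℤ/3

Derivation:
rank_ℚ(R)=1; free=3−1=2
SNF(R) diag = [3] → torsion [3]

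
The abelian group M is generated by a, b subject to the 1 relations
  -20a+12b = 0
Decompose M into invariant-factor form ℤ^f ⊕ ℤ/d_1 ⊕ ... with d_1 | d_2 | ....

Answer: M ≅ ℤ^1 ⊕ ℤ/4

Derivation:
rank_ℚ(R)=1; free=2−1=1
SNF(R) diag = [4] → torsion [4]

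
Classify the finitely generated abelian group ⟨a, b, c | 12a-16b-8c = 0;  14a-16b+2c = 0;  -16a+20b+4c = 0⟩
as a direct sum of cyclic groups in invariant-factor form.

Answer: M ≅ ℤ/2 ⊕ ℤ/4 ⊕ ℤ/4

Derivation:
rank_ℚ(R)=3; free=3−3=0
SNF(R) diag = [2, 4, 4] → torsion [2, 4, 4]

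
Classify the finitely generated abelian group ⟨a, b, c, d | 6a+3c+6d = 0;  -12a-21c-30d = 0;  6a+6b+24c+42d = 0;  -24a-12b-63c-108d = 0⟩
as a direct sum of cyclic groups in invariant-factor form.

Answer: M ≅ ℤ/3 ⊕ ℤ/6 ⊕ ℤ/6 ⊕ ℤ/6

Derivation:
rank_ℚ(R)=4; free=4−4=0
SNF(R) diag = [3, 6, 6, 6] → torsion [3, 6, 6, 6]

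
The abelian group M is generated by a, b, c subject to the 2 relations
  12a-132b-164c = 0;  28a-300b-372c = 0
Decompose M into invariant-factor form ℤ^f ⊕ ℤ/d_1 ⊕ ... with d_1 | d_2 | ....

Answer: M ≅ ℤ^1 ⊕ ℤ/4 ⊕ ℤ/8

Derivation:
rank_ℚ(R)=2; free=3−2=1
SNF(R) diag = [4, 8] → torsion [4, 8]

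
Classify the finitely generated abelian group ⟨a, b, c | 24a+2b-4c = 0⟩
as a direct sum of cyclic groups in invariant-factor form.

Answer: M ≅ ℤ^2 ⊕ ℤ/2

Derivation:
rank_ℚ(R)=1; free=3−1=2
SNF(R) diag = [2] → torsion [2]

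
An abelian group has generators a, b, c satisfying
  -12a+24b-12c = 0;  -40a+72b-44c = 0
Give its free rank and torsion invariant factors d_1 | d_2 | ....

rank_ℚ(R)=2; free=3−2=1
SNF(R) diag = [4, 12] → torsion [4, 12]

Answer: M ≅ ℤ^1 ⊕ ℤ/4 ⊕ ℤ/12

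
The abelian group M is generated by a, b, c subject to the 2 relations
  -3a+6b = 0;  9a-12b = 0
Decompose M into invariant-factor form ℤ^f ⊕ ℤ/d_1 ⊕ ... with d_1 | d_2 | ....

Answer: M ≅ ℤ^1 ⊕ ℤ/3 ⊕ ℤ/6

Derivation:
rank_ℚ(R)=2; free=3−2=1
SNF(R) diag = [3, 6] → torsion [3, 6]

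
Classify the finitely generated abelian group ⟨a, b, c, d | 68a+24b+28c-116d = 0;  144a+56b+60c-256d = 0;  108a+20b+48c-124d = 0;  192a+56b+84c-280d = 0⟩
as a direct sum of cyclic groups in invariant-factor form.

Answer: M ≅ ℤ/4 ⊕ ℤ/4 ⊕ ℤ/12 ⊕ ℤ/24

Derivation:
rank_ℚ(R)=4; free=4−4=0
SNF(R) diag = [4, 4, 12, 24] → torsion [4, 4, 12, 24]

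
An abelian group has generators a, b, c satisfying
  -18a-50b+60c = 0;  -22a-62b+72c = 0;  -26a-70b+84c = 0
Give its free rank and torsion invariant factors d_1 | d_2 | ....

Answer: M ≅ ℤ/2 ⊕ ℤ/4 ⊕ ℤ/12

Derivation:
rank_ℚ(R)=3; free=3−3=0
SNF(R) diag = [2, 4, 12] → torsion [2, 4, 12]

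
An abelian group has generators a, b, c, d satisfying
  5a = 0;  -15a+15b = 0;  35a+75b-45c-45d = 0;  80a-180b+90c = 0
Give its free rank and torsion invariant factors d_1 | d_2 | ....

Answer: M ≅ ℤ/5 ⊕ ℤ/15 ⊕ ℤ/45 ⊕ ℤ/90

Derivation:
rank_ℚ(R)=4; free=4−4=0
SNF(R) diag = [5, 15, 45, 90] → torsion [5, 15, 45, 90]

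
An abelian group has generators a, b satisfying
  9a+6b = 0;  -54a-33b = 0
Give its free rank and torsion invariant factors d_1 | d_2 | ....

Answer: M ≅ ℤ/3 ⊕ ℤ/9

Derivation:
rank_ℚ(R)=2; free=2−2=0
SNF(R) diag = [3, 9] → torsion [3, 9]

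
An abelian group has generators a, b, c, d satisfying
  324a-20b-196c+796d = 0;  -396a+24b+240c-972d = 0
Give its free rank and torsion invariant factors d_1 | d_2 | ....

Answer: M ≅ ℤ^2 ⊕ ℤ/4 ⊕ ℤ/12

Derivation:
rank_ℚ(R)=2; free=4−2=2
SNF(R) diag = [4, 12] → torsion [4, 12]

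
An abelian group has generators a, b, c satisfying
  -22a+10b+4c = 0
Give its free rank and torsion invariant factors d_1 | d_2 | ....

Answer: M ≅ ℤ^2 ⊕ ℤ/2

Derivation:
rank_ℚ(R)=1; free=3−1=2
SNF(R) diag = [2] → torsion [2]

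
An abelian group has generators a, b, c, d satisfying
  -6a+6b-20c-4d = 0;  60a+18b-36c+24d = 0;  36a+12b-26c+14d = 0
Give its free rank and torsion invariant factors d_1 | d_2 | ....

rank_ℚ(R)=3; free=4−3=1
SNF(R) diag = [2, 6, 6] → torsion [2, 6, 6]

Answer: M ≅ ℤ^1 ⊕ ℤ/2 ⊕ ℤ/6 ⊕ ℤ/6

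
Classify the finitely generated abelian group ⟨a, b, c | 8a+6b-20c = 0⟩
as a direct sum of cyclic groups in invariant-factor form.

rank_ℚ(R)=1; free=3−1=2
SNF(R) diag = [2] → torsion [2]

Answer: M ≅ ℤ^2 ⊕ ℤ/2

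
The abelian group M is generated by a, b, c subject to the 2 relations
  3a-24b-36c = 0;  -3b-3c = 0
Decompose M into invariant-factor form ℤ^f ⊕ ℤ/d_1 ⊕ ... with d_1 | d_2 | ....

rank_ℚ(R)=2; free=3−2=1
SNF(R) diag = [3, 3] → torsion [3, 3]

Answer: M ≅ ℤ^1 ⊕ ℤ/3 ⊕ ℤ/3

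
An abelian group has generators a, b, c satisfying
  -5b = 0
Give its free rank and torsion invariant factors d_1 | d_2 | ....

Answer: M ≅ ℤ^2 ⊕ ℤ/5

Derivation:
rank_ℚ(R)=1; free=3−1=2
SNF(R) diag = [5] → torsion [5]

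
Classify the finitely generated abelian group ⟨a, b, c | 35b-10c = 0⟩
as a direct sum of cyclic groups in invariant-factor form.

rank_ℚ(R)=1; free=3−1=2
SNF(R) diag = [5] → torsion [5]

Answer: M ≅ ℤ^2 ⊕ ℤ/5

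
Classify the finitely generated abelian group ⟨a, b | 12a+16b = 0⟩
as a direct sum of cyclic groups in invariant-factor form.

Answer: M ≅ ℤ^1 ⊕ ℤ/4

Derivation:
rank_ℚ(R)=1; free=2−1=1
SNF(R) diag = [4] → torsion [4]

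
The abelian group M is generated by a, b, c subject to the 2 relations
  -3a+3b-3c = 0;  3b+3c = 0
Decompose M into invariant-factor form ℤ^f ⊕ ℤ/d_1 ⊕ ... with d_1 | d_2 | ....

Answer: M ≅ ℤ^1 ⊕ ℤ/3 ⊕ ℤ/3

Derivation:
rank_ℚ(R)=2; free=3−2=1
SNF(R) diag = [3, 3] → torsion [3, 3]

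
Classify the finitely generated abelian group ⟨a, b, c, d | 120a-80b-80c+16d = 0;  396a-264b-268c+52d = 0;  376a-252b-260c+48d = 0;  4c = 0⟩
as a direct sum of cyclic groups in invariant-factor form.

Answer: M ≅ ℤ/4 ⊕ ℤ/4 ⊕ ℤ/4 ⊕ ℤ/8

Derivation:
rank_ℚ(R)=4; free=4−4=0
SNF(R) diag = [4, 4, 4, 8] → torsion [4, 4, 4, 8]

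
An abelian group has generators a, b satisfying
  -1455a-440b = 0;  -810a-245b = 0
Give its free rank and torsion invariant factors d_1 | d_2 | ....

rank_ℚ(R)=2; free=2−2=0
SNF(R) diag = [5, 15] → torsion [5, 15]

Answer: M ≅ ℤ/5 ⊕ ℤ/15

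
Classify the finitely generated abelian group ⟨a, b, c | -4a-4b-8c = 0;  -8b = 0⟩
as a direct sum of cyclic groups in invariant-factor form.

Answer: M ≅ ℤ^1 ⊕ ℤ/4 ⊕ ℤ/8

Derivation:
rank_ℚ(R)=2; free=3−2=1
SNF(R) diag = [4, 8] → torsion [4, 8]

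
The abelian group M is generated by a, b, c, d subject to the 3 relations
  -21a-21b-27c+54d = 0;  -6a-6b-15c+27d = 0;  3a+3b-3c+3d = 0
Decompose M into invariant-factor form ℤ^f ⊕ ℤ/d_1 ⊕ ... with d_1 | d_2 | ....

rank_ℚ(R)=3; free=4−3=1
SNF(R) diag = [3, 3, 3] → torsion [3, 3, 3]

Answer: M ≅ ℤ^1 ⊕ ℤ/3 ⊕ ℤ/3 ⊕ ℤ/3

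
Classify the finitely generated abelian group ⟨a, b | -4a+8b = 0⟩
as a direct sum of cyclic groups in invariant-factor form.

rank_ℚ(R)=1; free=2−1=1
SNF(R) diag = [4] → torsion [4]

Answer: M ≅ ℤ^1 ⊕ ℤ/4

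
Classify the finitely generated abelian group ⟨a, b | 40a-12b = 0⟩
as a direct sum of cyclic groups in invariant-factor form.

Answer: M ≅ ℤ^1 ⊕ ℤ/4

Derivation:
rank_ℚ(R)=1; free=2−1=1
SNF(R) diag = [4] → torsion [4]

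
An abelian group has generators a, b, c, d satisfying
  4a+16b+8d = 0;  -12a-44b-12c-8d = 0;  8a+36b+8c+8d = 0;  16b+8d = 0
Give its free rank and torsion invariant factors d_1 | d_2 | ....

rank_ℚ(R)=4; free=4−4=0
SNF(R) diag = [4, 4, 4, 8] → torsion [4, 4, 4, 8]

Answer: M ≅ ℤ/4 ⊕ ℤ/4 ⊕ ℤ/4 ⊕ ℤ/8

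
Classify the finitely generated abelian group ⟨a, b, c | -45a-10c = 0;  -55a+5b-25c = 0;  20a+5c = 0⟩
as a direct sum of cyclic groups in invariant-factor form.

rank_ℚ(R)=3; free=3−3=0
SNF(R) diag = [5, 5, 5] → torsion [5, 5, 5]

Answer: M ≅ ℤ/5 ⊕ ℤ/5 ⊕ ℤ/5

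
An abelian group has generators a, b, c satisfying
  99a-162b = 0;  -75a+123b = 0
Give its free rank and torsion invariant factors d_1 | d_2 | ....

rank_ℚ(R)=2; free=3−2=1
SNF(R) diag = [3, 9] → torsion [3, 9]

Answer: M ≅ ℤ^1 ⊕ ℤ/3 ⊕ ℤ/9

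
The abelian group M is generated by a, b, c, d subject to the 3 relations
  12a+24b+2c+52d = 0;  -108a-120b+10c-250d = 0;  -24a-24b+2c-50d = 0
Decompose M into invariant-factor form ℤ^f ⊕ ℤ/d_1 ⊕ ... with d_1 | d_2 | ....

rank_ℚ(R)=3; free=4−3=1
SNF(R) diag = [2, 6, 12] → torsion [2, 6, 12]

Answer: M ≅ ℤ^1 ⊕ ℤ/2 ⊕ ℤ/6 ⊕ ℤ/12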